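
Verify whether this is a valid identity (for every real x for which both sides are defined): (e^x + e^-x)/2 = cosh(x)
Yes, this is an identity.

Claim: (e^x + e^-x)/2 = cosh(x).
Reasoning: This is exactly the definition of the hyperbolic cosine: cosh(x) := (e^x + e^-x)/2.
So the two sides agree for every real x for which both sides are defined.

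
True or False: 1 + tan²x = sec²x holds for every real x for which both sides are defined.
Claim: 1 + tan²x = sec²x.
Reasoning: Start from sin²x + cos²x = 1 and divide every term by cos²x (allowed wherever tan x and sec x are defined): tan²x + 1 = 1/cos²x = sec²x.
So the two sides agree for every real x for which both sides are defined.

Conclusion: True.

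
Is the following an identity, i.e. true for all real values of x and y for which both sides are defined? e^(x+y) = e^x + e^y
No, this is NOT an identity.

Claim: e^(x+y) = e^x + e^y.
Test a specific point where both sides are defined: x = -2, y = 1/2.
LHS = e^(x+y) ≈ 0.2231
RHS = e^x + e^y ≈ 1.7841
Since 0.2231 ≠ 1.7841, the equation fails at this point, so it cannot hold for all real values of x and y for which both sides are defined.
The correct rule is e^(x+y) = e^x · e^y (a product, not a sum).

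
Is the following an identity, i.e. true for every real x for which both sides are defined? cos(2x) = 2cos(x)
No, this is NOT an identity.

Claim: cos(2x) = 2cos(x).
Test a specific point where both sides are defined: x = 3π/4.
LHS = cos(2x) ≈ 0.0000
RHS = 2cos(x) ≈ -1.4142
Since 0.0000 ≠ -1.4142, the equation fails at this point, so it cannot hold for every real x for which both sides are defined.
The correct double-angle formula is cos(2x) = cos²x - sin²x.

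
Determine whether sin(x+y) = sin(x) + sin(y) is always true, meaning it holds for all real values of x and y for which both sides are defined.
No, this is NOT an identity.

Claim: sin(x+y) = sin(x) + sin(y).
Test a specific point where both sides are defined: x = -π/3, y = -π/3.
LHS = sin(x+y) ≈ -0.8660
RHS = sin(x) + sin(y) ≈ -1.7321
Since -0.8660 ≠ -1.7321, the equation fails at this point, so it cannot hold for all real values of x and y for which both sides are defined.
The correct expansion is sin(x+y) = sin(x)cos(y) + cos(x)sin(y); sine is not additive.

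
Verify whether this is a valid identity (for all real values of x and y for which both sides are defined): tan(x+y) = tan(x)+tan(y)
No, this is NOT an identity.

Claim: tan(x+y) = tan(x)+tan(y).
Test a specific point where both sides are defined: x = π/6, y = -π/4.
LHS = tan(x+y) ≈ -0.2679
RHS = tan(x)+tan(y) ≈ -0.4226
Since -0.2679 ≠ -0.4226, the equation fails at this point, so it cannot hold for all real values of x and y for which both sides are defined.
The correct formula is tan(x+y) = (tan(x) + tan(y))/(1 - tan(x)tan(y)).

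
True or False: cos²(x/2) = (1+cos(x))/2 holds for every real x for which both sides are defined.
Claim: cos²(x/2) = (1+cos(x))/2.
Reasoning: Use cos(2θ) = 2cos²θ - 1 with θ = x/2: cos(x) = 2cos²(x/2) - 1. Solving for cos²(x/2) gives (1 + cos(x))/2.
So the two sides agree for every real x for which both sides are defined.

Conclusion: True.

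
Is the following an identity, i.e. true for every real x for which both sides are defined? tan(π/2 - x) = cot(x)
Yes, this is an identity.

Claim: tan(π/2 - x) = cot(x).
Reasoning: tan(π/2 - x) = sin(π/2 - x)/cos(π/2 - x) = cos(x)/sin(x) = cot(x), using the cofunction identities sin(π/2 - x) = cos(x) and cos(π/2 - x) = sin(x).
So the two sides agree for every real x for which both sides are defined.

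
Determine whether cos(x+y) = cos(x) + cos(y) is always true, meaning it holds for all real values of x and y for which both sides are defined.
Claim: cos(x+y) = cos(x) + cos(y).
Test a specific point where both sides are defined: x = 2π/3, y = -π/2.
LHS = cos(x+y) ≈ 0.8660
RHS = cos(x) + cos(y) ≈ -0.5000
Since 0.8660 ≠ -0.5000, the equation fails at this point, so it cannot hold for all real values of x and y for which both sides are defined.
The correct expansion is cos(x+y) = cos(x)cos(y) - sin(x)sin(y); cosine is not additive.

Conclusion: No, this is NOT an identity.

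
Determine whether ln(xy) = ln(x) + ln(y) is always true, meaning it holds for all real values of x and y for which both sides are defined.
Yes, this is an identity.

Claim: ln(xy) = ln(x) + ln(y).
Reasoning: Both sides are simultaneously defined only when x, y > 0. Write x = e^p, y = e^q (p = ln x, q = ln y). Then xy = e^p · e^q = e^(p+q), so ln(xy) = p + q = ln(x) + ln(y).
So the two sides agree for all real values of x and y for which both sides are defined.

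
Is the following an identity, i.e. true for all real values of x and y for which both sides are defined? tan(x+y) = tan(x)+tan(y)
No, this is NOT an identity.

Claim: tan(x+y) = tan(x)+tan(y).
Test a specific point where both sides are defined: x = -π/3, y = -π/3.
LHS = tan(x+y) ≈ 1.7321
RHS = tan(x)+tan(y) ≈ -3.4641
Since 1.7321 ≠ -3.4641, the equation fails at this point, so it cannot hold for all real values of x and y for which both sides are defined.
The correct formula is tan(x+y) = (tan(x) + tan(y))/(1 - tan(x)tan(y)).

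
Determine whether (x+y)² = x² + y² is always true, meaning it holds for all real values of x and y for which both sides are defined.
No, this is NOT an identity.

Claim: (x+y)² = x² + y².
Test a specific point where both sides are defined: x = 3/2, y = -3.
LHS = (x+y)² ≈ 2.2500
RHS = x² + y² ≈ 11.2500
Since 2.2500 ≠ 11.2500, the equation fails at this point, so it cannot hold for all real values of x and y for which both sides are defined.
The correct expansion is (x+y)² = x² + 2xy + y²; the cross term 2xy is missing.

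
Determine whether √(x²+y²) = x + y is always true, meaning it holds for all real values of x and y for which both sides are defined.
No, this is NOT an identity.

Claim: √(x²+y²) = x + y.
Test a specific point where both sides are defined: x = 5, y = 1/2.
LHS = √(x²+y²) ≈ 5.0249
RHS = x + y ≈ 5.5000
Since 5.0249 ≠ 5.5000, the equation fails at this point, so it cannot hold for all real values of x and y for which both sides are defined.
(x+y)² = x² + 2xy + y², not x² + y², so the square root does not split this way.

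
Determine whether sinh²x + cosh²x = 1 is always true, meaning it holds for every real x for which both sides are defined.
No, this is NOT an identity.

Claim: sinh²x + cosh²x = 1.
Test a specific point where both sides are defined: x = 4.
LHS = sinh²x + cosh²x ≈ 1490.4792
RHS = 1 ≈ 1.0000
Since 1490.4792 ≠ 1.0000, the equation fails at this point, so it cannot hold for every real x for which both sides are defined.
The correct hyperbolic identity is cosh²x - sinh²x = 1 (a difference); the sum sinh²x + cosh²x equals cosh(2x).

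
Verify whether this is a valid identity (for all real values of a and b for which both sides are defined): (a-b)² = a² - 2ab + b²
Claim: (a-b)² = a² - 2ab + b².
Reasoning: Expand: (a-b)² = (a-b)(a-b) = a·a - a·b - b·a + b·b = a² - 2ab + b².
So the two sides agree for all real values of a and b for which both sides are defined.

Conclusion: Yes, this is an identity.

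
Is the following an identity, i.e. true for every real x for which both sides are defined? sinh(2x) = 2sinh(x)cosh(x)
Claim: sinh(2x) = 2sinh(x)cosh(x).
Reasoning: 2sinh(x)cosh(x) = 2 · (e^x - e^-x)/2 · (e^x + e^-x)/2 = (e^(2x) - e^(-2x))/2 = sinh(2x).
So the two sides agree for every real x for which both sides are defined.

Conclusion: Yes, this is an identity.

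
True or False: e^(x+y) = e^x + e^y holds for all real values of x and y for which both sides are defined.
Claim: e^(x+y) = e^x + e^y.
Test a specific point where both sides are defined: x = -1, y = 5.
LHS = e^(x+y) ≈ 54.5982
RHS = e^x + e^y ≈ 148.7810
Since 54.5982 ≠ 148.7810, the equation fails at this point, so it cannot hold for all real values of x and y for which both sides are defined.
The correct rule is e^(x+y) = e^x · e^y (a product, not a sum).

Conclusion: False.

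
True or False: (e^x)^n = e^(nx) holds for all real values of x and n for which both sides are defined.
True.

Claim: (e^x)^n = e^(nx).
Reasoning: e^x is a positive real number, and for a positive base B and real exponent n, B^n = e^(n·ln B). With B = e^x, ln B = x, so (e^x)^n = e^(n·x).
So the two sides agree for all real values of x and n for which both sides are defined.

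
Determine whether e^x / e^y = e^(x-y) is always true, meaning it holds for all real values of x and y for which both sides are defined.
Yes, this is an identity.

Claim: e^x / e^y = e^(x-y).
Reasoning: 1/e^y = e^(-y), so e^x / e^y = e^x · e^(-y) = e^(x + (-y)) = e^(x-y) by the product rule for exponents.
So the two sides agree for all real values of x and y for which both sides are defined.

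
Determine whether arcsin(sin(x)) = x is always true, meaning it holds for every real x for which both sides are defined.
Claim: arcsin(sin(x)) = x.
Test a specific point where both sides are defined: x = 2π/3.
LHS = arcsin(sin(x)) ≈ 1.0472
RHS = x ≈ 2.0944
Since 1.0472 ≠ 2.0944, the equation fails at this point, so it cannot hold for every real x for which both sides are defined.
arcsin only returns values in [-π/2, π/2], so arcsin(sin(x)) = x holds only for x in that interval, not for all real x.

Conclusion: No, this is NOT an identity.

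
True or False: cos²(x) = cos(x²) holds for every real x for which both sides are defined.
False.

Claim: cos²(x) = cos(x²).
Test a specific point where both sides are defined: x = 3π/4.
LHS = cos²(x) ≈ 0.5000
RHS = cos(x²) ≈ 0.7442
Since 0.5000 ≠ 0.7442, the equation fails at this point, so it cannot hold for every real x for which both sides are defined.
cos²(x) means (cos x)², squaring the output; cos(x²) squares the input. These are different functions.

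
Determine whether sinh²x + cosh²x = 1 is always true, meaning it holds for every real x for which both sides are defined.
No, this is NOT an identity.

Claim: sinh²x + cosh²x = 1.
Test a specific point where both sides are defined: x = 2.
LHS = sinh²x + cosh²x ≈ 27.3082
RHS = 1 ≈ 1.0000
Since 27.3082 ≠ 1.0000, the equation fails at this point, so it cannot hold for every real x for which both sides are defined.
The correct hyperbolic identity is cosh²x - sinh²x = 1 (a difference); the sum sinh²x + cosh²x equals cosh(2x).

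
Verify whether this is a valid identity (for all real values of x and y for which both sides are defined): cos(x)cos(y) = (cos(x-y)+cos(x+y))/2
Claim: cos(x)cos(y) = (cos(x-y)+cos(x+y))/2.
Reasoning: cos(x-y) = cos(x)cos(y) + sin(x)sin(y) and cos(x+y) = cos(x)cos(y) - sin(x)sin(y). Adding, cos(x-y) + cos(x+y) = 2cos(x)cos(y); divide by 2.
So the two sides agree for all real values of x and y for which both sides are defined.

Conclusion: Yes, this is an identity.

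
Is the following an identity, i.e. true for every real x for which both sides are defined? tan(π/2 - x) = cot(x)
Claim: tan(π/2 - x) = cot(x).
Reasoning: tan(π/2 - x) = sin(π/2 - x)/cos(π/2 - x) = cos(x)/sin(x) = cot(x), using the cofunction identities sin(π/2 - x) = cos(x) and cos(π/2 - x) = sin(x).
So the two sides agree for every real x for which both sides are defined.

Conclusion: Yes, this is an identity.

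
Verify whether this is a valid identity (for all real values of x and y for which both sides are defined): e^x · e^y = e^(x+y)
Claim: e^x · e^y = e^(x+y).
Reasoning: This is the law of exponents for a common base: multiplying powers adds exponents. E.g. from the series, (Σ x^j/j!)(Σ y^k/k!) = Σ_m (Σ_{j+k=m} x^j y^k/(j!k!)) = Σ_m (x+y)^m/m! by the binomial theorem.
So the two sides agree for all real values of x and y for which both sides are defined.

Conclusion: Yes, this is an identity.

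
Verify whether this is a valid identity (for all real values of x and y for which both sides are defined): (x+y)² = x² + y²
Claim: (x+y)² = x² + y².
Test a specific point where both sides are defined: x = 1, y = 1.
LHS = (x+y)² ≈ 4.0000
RHS = x² + y² ≈ 2.0000
Since 4.0000 ≠ 2.0000, the equation fails at this point, so it cannot hold for all real values of x and y for which both sides are defined.
The correct expansion is (x+y)² = x² + 2xy + y²; the cross term 2xy is missing.

Conclusion: No, this is NOT an identity.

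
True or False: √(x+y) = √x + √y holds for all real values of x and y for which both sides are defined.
Claim: √(x+y) = √x + √y.
Test a specific point where both sides are defined: x = 5, y = 1/2.
LHS = √(x+y) ≈ 2.3452
RHS = √x + √y ≈ 2.9432
Since 2.3452 ≠ 2.9432, the equation fails at this point, so it cannot hold for all real values of x and y for which both sides are defined.
Squaring the right side gives x + 2√(xy) + y, not x + y.

Conclusion: False.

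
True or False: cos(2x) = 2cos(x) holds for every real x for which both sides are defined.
Claim: cos(2x) = 2cos(x).
Test a specific point where both sides are defined: x = -π/6.
LHS = cos(2x) ≈ 0.5000
RHS = 2cos(x) ≈ 1.7321
Since 0.5000 ≠ 1.7321, the equation fails at this point, so it cannot hold for every real x for which both sides are defined.
The correct double-angle formula is cos(2x) = cos²x - sin²x.

Conclusion: False.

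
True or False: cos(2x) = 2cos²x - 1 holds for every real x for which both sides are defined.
Claim: cos(2x) = 2cos²x - 1.
Reasoning: cos(2x) = cos²x - sin²x. Replace sin²x by 1 - cos²x: cos²x - (1 - cos²x) = 2cos²x - 1.
So the two sides agree for every real x for which both sides are defined.

Conclusion: True.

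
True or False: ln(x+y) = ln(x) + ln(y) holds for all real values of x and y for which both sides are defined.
False.

Claim: ln(x+y) = ln(x) + ln(y).
Test a specific point where both sides are defined: x = 4, y = 3.
LHS = ln(x+y) ≈ 1.9459
RHS = ln(x) + ln(y) ≈ 2.4849
Since 1.9459 ≠ 2.4849, the equation fails at this point, so it cannot hold for all real values of x and y for which both sides are defined.
ln(x) + ln(y) = ln(xy), not ln(x+y).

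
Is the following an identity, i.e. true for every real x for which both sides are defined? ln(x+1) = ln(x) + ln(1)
No, this is NOT an identity.

Claim: ln(x+1) = ln(x) + ln(1).
Test a specific point where both sides are defined: x = 3.
LHS = ln(x+1) ≈ 1.3863
RHS = ln(x) + ln(1) ≈ 1.0986
Since 1.3863 ≠ 1.0986, the equation fails at this point, so it cannot hold for every real x for which both sides are defined.
ln(1) = 0, so the right side is just ln(x), which differs from ln(x+1).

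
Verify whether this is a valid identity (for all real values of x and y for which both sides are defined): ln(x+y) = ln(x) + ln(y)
No, this is NOT an identity.

Claim: ln(x+y) = ln(x) + ln(y).
Test a specific point where both sides are defined: x = 2, y = 4.
LHS = ln(x+y) ≈ 1.7918
RHS = ln(x) + ln(y) ≈ 2.0794
Since 1.7918 ≠ 2.0794, the equation fails at this point, so it cannot hold for all real values of x and y for which both sides are defined.
ln(x) + ln(y) = ln(xy), not ln(x+y).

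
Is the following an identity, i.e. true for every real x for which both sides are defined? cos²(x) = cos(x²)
Claim: cos²(x) = cos(x²).
Test a specific point where both sides are defined: x = -π/6.
LHS = cos²(x) ≈ 0.7500
RHS = cos(x²) ≈ 0.9627
Since 0.7500 ≠ 0.9627, the equation fails at this point, so it cannot hold for every real x for which both sides are defined.
cos²(x) means (cos x)², squaring the output; cos(x²) squares the input. These are different functions.

Conclusion: No, this is NOT an identity.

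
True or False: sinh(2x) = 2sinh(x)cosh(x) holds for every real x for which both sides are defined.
True.

Claim: sinh(2x) = 2sinh(x)cosh(x).
Reasoning: 2sinh(x)cosh(x) = 2 · (e^x - e^-x)/2 · (e^x + e^-x)/2 = (e^(2x) - e^(-2x))/2 = sinh(2x).
So the two sides agree for every real x for which both sides are defined.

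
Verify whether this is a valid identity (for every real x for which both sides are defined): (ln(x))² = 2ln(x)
No, this is NOT an identity.

Claim: (ln(x))² = 2ln(x).
Test a specific point where both sides are defined: x = 2.
LHS = (ln(x))² ≈ 0.4805
RHS = 2ln(x) ≈ 1.3863
Since 0.4805 ≠ 1.3863, the equation fails at this point, so it cannot hold for every real x for which both sides are defined.
2ln(x) equals ln(x²), which is not the same as (ln x)².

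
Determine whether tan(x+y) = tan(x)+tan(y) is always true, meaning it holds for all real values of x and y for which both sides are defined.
No, this is NOT an identity.

Claim: tan(x+y) = tan(x)+tan(y).
Test a specific point where both sides are defined: x = -π/4, y = π/6.
LHS = tan(x+y) ≈ -0.2679
RHS = tan(x)+tan(y) ≈ -0.4226
Since -0.2679 ≠ -0.4226, the equation fails at this point, so it cannot hold for all real values of x and y for which both sides are defined.
The correct formula is tan(x+y) = (tan(x) + tan(y))/(1 - tan(x)tan(y)).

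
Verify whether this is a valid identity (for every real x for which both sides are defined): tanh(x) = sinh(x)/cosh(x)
Claim: tanh(x) = sinh(x)/cosh(x).
Reasoning: tanh(x) is defined as sinh(x)/cosh(x) = (e^x - e^-x)/(e^x + e^-x); cosh(x) ≥ 1 is never zero, so this holds for every real x.
So the two sides agree for every real x for which both sides are defined.

Conclusion: Yes, this is an identity.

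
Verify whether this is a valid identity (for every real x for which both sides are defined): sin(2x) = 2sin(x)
Claim: sin(2x) = 2sin(x).
Test a specific point where both sides are defined: x = -π/2.
LHS = sin(2x) ≈ 0.0000
RHS = 2sin(x) ≈ -2.0000
Since 0.0000 ≠ -2.0000, the equation fails at this point, so it cannot hold for every real x for which both sides are defined.
The correct double-angle formula is sin(2x) = 2sin(x)cos(x).

Conclusion: No, this is NOT an identity.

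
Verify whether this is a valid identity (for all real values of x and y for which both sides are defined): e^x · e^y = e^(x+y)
Yes, this is an identity.

Claim: e^x · e^y = e^(x+y).
Reasoning: This is the law of exponents for a common base: multiplying powers adds exponents. E.g. from the series, (Σ x^j/j!)(Σ y^k/k!) = Σ_m (Σ_{j+k=m} x^j y^k/(j!k!)) = Σ_m (x+y)^m/m! by the binomial theorem.
So the two sides agree for all real values of x and y for which both sides are defined.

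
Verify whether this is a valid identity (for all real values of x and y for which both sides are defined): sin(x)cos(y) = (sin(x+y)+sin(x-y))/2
Claim: sin(x)cos(y) = (sin(x+y)+sin(x-y))/2.
Reasoning: sin(x+y) = sin(x)cos(y) + cos(x)sin(y) and sin(x-y) = sin(x)cos(y) - cos(x)sin(y). Adding, sin(x+y) + sin(x-y) = 2sin(x)cos(y); divide by 2.
So the two sides agree for all real values of x and y for which both sides are defined.

Conclusion: Yes, this is an identity.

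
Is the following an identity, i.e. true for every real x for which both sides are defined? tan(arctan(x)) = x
Claim: tan(arctan(x)) = x.
Reasoning: For every real x, arctan(x) is by definition the angle in (-π/2, π/2) whose tangent equals x. Taking the tangent of that angle returns x.
So the two sides agree for every real x for which both sides are defined.

Conclusion: Yes, this is an identity.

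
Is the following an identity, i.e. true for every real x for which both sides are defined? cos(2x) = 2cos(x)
No, this is NOT an identity.

Claim: cos(2x) = 2cos(x).
Test a specific point where both sides are defined: x = -π/4.
LHS = cos(2x) ≈ 0.0000
RHS = 2cos(x) ≈ 1.4142
Since 0.0000 ≠ 1.4142, the equation fails at this point, so it cannot hold for every real x for which both sides are defined.
The correct double-angle formula is cos(2x) = cos²x - sin²x.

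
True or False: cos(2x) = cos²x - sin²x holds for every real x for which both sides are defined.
True.

Claim: cos(2x) = cos²x - sin²x.
Reasoning: Put y = x in the addition formula cos(x+y) = cos(x)cos(y) - sin(x)sin(y): cos(2x) = cos²x - sin²x.
So the two sides agree for every real x for which both sides are defined.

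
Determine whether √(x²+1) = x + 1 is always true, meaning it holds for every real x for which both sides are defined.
No, this is NOT an identity.

Claim: √(x²+1) = x + 1.
Test a specific point where both sides are defined: x = 1/2.
LHS = √(x²+1) ≈ 1.1180
RHS = x + 1 ≈ 1.5000
Since 1.1180 ≠ 1.5000, the equation fails at this point, so it cannot hold for every real x for which both sides are defined.
(x+1)² = x² + 2x + 1 ≠ x² + 1 unless x = 0.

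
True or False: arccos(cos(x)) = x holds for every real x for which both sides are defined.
False.

Claim: arccos(cos(x)) = x.
Test a specific point where both sides are defined: x = -π/4.
LHS = arccos(cos(x)) ≈ 0.7854
RHS = x ≈ -0.7854
Since 0.7854 ≠ -0.7854, the equation fails at this point, so it cannot hold for every real x for which both sides are defined.
arccos only returns values in [0, π], so arccos(cos(x)) = x holds only for x in that interval, not for all real x.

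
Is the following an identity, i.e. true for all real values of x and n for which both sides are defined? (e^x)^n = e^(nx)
Claim: (e^x)^n = e^(nx).
Reasoning: e^x is a positive real number, and for a positive base B and real exponent n, B^n = e^(n·ln B). With B = e^x, ln B = x, so (e^x)^n = e^(n·x).
So the two sides agree for all real values of x and n for which both sides are defined.

Conclusion: Yes, this is an identity.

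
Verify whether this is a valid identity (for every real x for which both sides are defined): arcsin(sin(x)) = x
Claim: arcsin(sin(x)) = x.
Test a specific point where both sides are defined: x = 2π/3.
LHS = arcsin(sin(x)) ≈ 1.0472
RHS = x ≈ 2.0944
Since 1.0472 ≠ 2.0944, the equation fails at this point, so it cannot hold for every real x for which both sides are defined.
arcsin only returns values in [-π/2, π/2], so arcsin(sin(x)) = x holds only for x in that interval, not for all real x.

Conclusion: No, this is NOT an identity.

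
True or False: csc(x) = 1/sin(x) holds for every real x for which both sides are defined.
Claim: csc(x) = 1/sin(x).
Reasoning: csc(x) is by definition the reciprocal of sin(x), wherever sin(x) ≠ 0.
So the two sides agree for every real x for which both sides are defined.

Conclusion: True.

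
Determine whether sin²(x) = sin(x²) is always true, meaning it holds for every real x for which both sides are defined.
Claim: sin²(x) = sin(x²).
Test a specific point where both sides are defined: x = -π/2.
LHS = sin²(x) ≈ 1.0000
RHS = sin(x²) ≈ 0.6243
Since 1.0000 ≠ 0.6243, the equation fails at this point, so it cannot hold for every real x for which both sides are defined.
sin²(x) means (sin x)², squaring the output; sin(x²) squares the input. These are different functions.

Conclusion: No, this is NOT an identity.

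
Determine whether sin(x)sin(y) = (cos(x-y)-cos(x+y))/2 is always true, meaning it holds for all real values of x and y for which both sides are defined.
Claim: sin(x)sin(y) = (cos(x-y)-cos(x+y))/2.
Reasoning: cos(x-y) = cos(x)cos(y) + sin(x)sin(y) and cos(x+y) = cos(x)cos(y) - sin(x)sin(y). Subtracting, cos(x-y) - cos(x+y) = 2sin(x)sin(y); divide by 2.
So the two sides agree for all real values of x and y for which both sides are defined.

Conclusion: Yes, this is an identity.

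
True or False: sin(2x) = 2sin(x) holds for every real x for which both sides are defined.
False.

Claim: sin(2x) = 2sin(x).
Test a specific point where both sides are defined: x = π/4.
LHS = sin(2x) ≈ 1.0000
RHS = 2sin(x) ≈ 1.4142
Since 1.0000 ≠ 1.4142, the equation fails at this point, so it cannot hold for every real x for which both sides are defined.
The correct double-angle formula is sin(2x) = 2sin(x)cos(x).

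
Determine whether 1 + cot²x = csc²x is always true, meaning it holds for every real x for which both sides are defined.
Yes, this is an identity.

Claim: 1 + cot²x = csc²x.
Reasoning: Start from sin²x + cos²x = 1 and divide every term by sin²x (allowed wherever cot x and csc x are defined): 1 + cot²x = 1/sin²x = csc²x.
So the two sides agree for every real x for which both sides are defined.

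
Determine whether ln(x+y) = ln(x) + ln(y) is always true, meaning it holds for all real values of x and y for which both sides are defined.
No, this is NOT an identity.

Claim: ln(x+y) = ln(x) + ln(y).
Test a specific point where both sides are defined: x = 3/2, y = 2.
LHS = ln(x+y) ≈ 1.2528
RHS = ln(x) + ln(y) ≈ 1.0986
Since 1.2528 ≠ 1.0986, the equation fails at this point, so it cannot hold for all real values of x and y for which both sides are defined.
ln(x) + ln(y) = ln(xy), not ln(x+y).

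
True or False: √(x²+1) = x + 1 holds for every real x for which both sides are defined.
Claim: √(x²+1) = x + 1.
Test a specific point where both sides are defined: x = 2.
LHS = √(x²+1) ≈ 2.2361
RHS = x + 1 ≈ 3.0000
Since 2.2361 ≠ 3.0000, the equation fails at this point, so it cannot hold for every real x for which both sides are defined.
(x+1)² = x² + 2x + 1 ≠ x² + 1 unless x = 0.

Conclusion: False.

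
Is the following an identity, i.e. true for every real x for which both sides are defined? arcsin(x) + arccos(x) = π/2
Claim: arcsin(x) + arccos(x) = π/2.
Reasoning: Both sides are defined for -1 ≤ x ≤ 1. Let θ = arcsin(x), so sin θ = x and θ ∈ [-π/2, π/2]. Then cos(π/2 - θ) = sin θ = x and π/2 - θ ∈ [0, π], which is exactly the range of arccos, so arccos(x) = π/2 - θ. Adding: arcsin(x) + arccos(x) = θ + (π/2 - θ) = π/2.
So the two sides agree for every real x for which both sides are defined.

Conclusion: Yes, this is an identity.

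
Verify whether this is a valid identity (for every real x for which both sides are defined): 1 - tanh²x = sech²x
Claim: 1 - tanh²x = sech²x.
Reasoning: Divide cosh²x - sinh²x = 1 through by cosh²x (never zero): 1 - tanh²x = 1/cosh²x = sech²x.
So the two sides agree for every real x for which both sides are defined.

Conclusion: Yes, this is an identity.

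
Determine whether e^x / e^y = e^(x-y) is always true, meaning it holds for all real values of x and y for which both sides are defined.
Yes, this is an identity.

Claim: e^x / e^y = e^(x-y).
Reasoning: 1/e^y = e^(-y), so e^x / e^y = e^x · e^(-y) = e^(x + (-y)) = e^(x-y) by the product rule for exponents.
So the two sides agree for all real values of x and y for which both sides are defined.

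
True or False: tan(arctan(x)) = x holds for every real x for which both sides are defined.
Claim: tan(arctan(x)) = x.
Reasoning: For every real x, arctan(x) is by definition the angle in (-π/2, π/2) whose tangent equals x. Taking the tangent of that angle returns x.
So the two sides agree for every real x for which both sides are defined.

Conclusion: True.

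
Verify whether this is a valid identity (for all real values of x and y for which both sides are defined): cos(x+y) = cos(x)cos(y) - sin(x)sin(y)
Claim: cos(x+y) = cos(x)cos(y) - sin(x)sin(y).
Reasoning: By Euler's formula e^(i(x+y)) = e^(ix)·e^(iy) = (cos x + i·sin x)(cos y + i·sin y). The real part of the left side is cos(x+y); the real part of the product is cos(x)cos(y) - sin(x)sin(y) (since i·i = -1).
So the two sides agree for all real values of x and y for which both sides are defined.

Conclusion: Yes, this is an identity.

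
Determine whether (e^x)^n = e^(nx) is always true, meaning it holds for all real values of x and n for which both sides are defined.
Claim: (e^x)^n = e^(nx).
Reasoning: e^x is a positive real number, and for a positive base B and real exponent n, B^n = e^(n·ln B). With B = e^x, ln B = x, so (e^x)^n = e^(n·x).
So the two sides agree for all real values of x and n for which both sides are defined.

Conclusion: Yes, this is an identity.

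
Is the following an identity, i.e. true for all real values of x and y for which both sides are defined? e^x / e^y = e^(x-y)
Yes, this is an identity.

Claim: e^x / e^y = e^(x-y).
Reasoning: 1/e^y = e^(-y), so e^x / e^y = e^x · e^(-y) = e^(x + (-y)) = e^(x-y) by the product rule for exponents.
So the two sides agree for all real values of x and y for which both sides are defined.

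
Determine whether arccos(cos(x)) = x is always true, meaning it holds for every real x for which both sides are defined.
No, this is NOT an identity.

Claim: arccos(cos(x)) = x.
Test a specific point where both sides are defined: x = -π/3.
LHS = arccos(cos(x)) ≈ 1.0472
RHS = x ≈ -1.0472
Since 1.0472 ≠ -1.0472, the equation fails at this point, so it cannot hold for every real x for which both sides are defined.
arccos only returns values in [0, π], so arccos(cos(x)) = x holds only for x in that interval, not for all real x.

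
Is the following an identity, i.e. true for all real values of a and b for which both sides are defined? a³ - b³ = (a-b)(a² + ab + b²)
Yes, this is an identity.

Claim: a³ - b³ = (a-b)(a² + ab + b²).
Reasoning: Expand the right side: (a-b)(a² + ab + b²) = a³ + a²b + ab² - a²b - ab² - b³ = a³ - b³ (the middle terms cancel in pairs).
So the two sides agree for all real values of a and b for which both sides are defined.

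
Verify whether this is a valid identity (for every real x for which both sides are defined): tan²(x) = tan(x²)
No, this is NOT an identity.

Claim: tan²(x) = tan(x²).
Test a specific point where both sides are defined: x = π.
LHS = tan²(x) ≈ 0.0000
RHS = tan(x²) ≈ 0.4767
Since 0.0000 ≠ 0.4767, the equation fails at this point, so it cannot hold for every real x for which both sides are defined.
tan²(x) means (tan x)², squaring the output; tan(x²) squares the input. These are different functions.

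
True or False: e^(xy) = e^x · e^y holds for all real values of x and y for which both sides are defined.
False.

Claim: e^(xy) = e^x · e^y.
Test a specific point where both sides are defined: x = 1/2, y = 2.
LHS = e^(xy) ≈ 2.7183
RHS = e^x · e^y ≈ 12.1825
Since 2.7183 ≠ 12.1825, the equation fails at this point, so it cannot hold for all real values of x and y for which both sides are defined.
e^x · e^y = e^(x+y), not e^(xy).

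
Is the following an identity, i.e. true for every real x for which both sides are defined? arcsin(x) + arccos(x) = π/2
Claim: arcsin(x) + arccos(x) = π/2.
Reasoning: Both sides are defined for -1 ≤ x ≤ 1. Let θ = arcsin(x), so sin θ = x and θ ∈ [-π/2, π/2]. Then cos(π/2 - θ) = sin θ = x and π/2 - θ ∈ [0, π], which is exactly the range of arccos, so arccos(x) = π/2 - θ. Adding: arcsin(x) + arccos(x) = θ + (π/2 - θ) = π/2.
So the two sides agree for every real x for which both sides are defined.

Conclusion: Yes, this is an identity.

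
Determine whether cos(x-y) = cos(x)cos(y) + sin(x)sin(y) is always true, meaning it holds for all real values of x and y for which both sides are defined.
Yes, this is an identity.

Claim: cos(x-y) = cos(x)cos(y) + sin(x)sin(y).
Reasoning: Replace y by -y in cos(x+y) = cos(x)cos(y) - sin(x)sin(y) and use cos(-y) = cos(y), sin(-y) = -sin(y): cos(x-y) = cos(x)cos(y) + sin(x)sin(y).
So the two sides agree for all real values of x and y for which both sides are defined.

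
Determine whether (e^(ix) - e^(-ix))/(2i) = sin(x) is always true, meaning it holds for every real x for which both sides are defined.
Claim: (e^(ix) - e^(-ix))/(2i) = sin(x).
Reasoning: By Euler's formula e^(ix) = cos(x) + i·sin(x) and e^(-ix) = cos(x) - i·sin(x). Subtracting cancels the cosine terms: e^(ix) - e^(-ix) = 2i·sin(x); divide by 2i.
So the two sides agree for every real x for which both sides are defined.

Conclusion: Yes, this is an identity.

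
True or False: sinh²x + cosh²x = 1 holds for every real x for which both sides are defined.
Claim: sinh²x + cosh²x = 1.
Test a specific point where both sides are defined: x = -3.
LHS = sinh²x + cosh²x ≈ 201.7156
RHS = 1 ≈ 1.0000
Since 201.7156 ≠ 1.0000, the equation fails at this point, so it cannot hold for every real x for which both sides are defined.
The correct hyperbolic identity is cosh²x - sinh²x = 1 (a difference); the sum sinh²x + cosh²x equals cosh(2x).

Conclusion: False.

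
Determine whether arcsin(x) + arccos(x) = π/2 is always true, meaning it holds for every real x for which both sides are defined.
Yes, this is an identity.

Claim: arcsin(x) + arccos(x) = π/2.
Reasoning: Both sides are defined for -1 ≤ x ≤ 1. Let θ = arcsin(x), so sin θ = x and θ ∈ [-π/2, π/2]. Then cos(π/2 - θ) = sin θ = x and π/2 - θ ∈ [0, π], which is exactly the range of arccos, so arccos(x) = π/2 - θ. Adding: arcsin(x) + arccos(x) = θ + (π/2 - θ) = π/2.
So the two sides agree for every real x for which both sides are defined.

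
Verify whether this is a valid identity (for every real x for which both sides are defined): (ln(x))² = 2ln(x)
Claim: (ln(x))² = 2ln(x).
Test a specific point where both sides are defined: x = 1/2.
LHS = (ln(x))² ≈ 0.4805
RHS = 2ln(x) ≈ -1.3863
Since 0.4805 ≠ -1.3863, the equation fails at this point, so it cannot hold for every real x for which both sides are defined.
2ln(x) equals ln(x²), which is not the same as (ln x)².

Conclusion: No, this is NOT an identity.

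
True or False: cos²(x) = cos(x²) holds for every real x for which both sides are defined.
Claim: cos²(x) = cos(x²).
Test a specific point where both sides are defined: x = π/2.
LHS = cos²(x) ≈ 0.0000
RHS = cos(x²) ≈ -0.7812
Since 0.0000 ≠ -0.7812, the equation fails at this point, so it cannot hold for every real x for which both sides are defined.
cos²(x) means (cos x)², squaring the output; cos(x²) squares the input. These are different functions.

Conclusion: False.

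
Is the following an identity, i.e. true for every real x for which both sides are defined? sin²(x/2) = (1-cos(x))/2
Claim: sin²(x/2) = (1-cos(x))/2.
Reasoning: Use cos(2θ) = 1 - 2sin²θ with θ = x/2: cos(x) = 1 - 2sin²(x/2). Solving for sin²(x/2) gives (1 - cos(x))/2.
So the two sides agree for every real x for which both sides are defined.

Conclusion: Yes, this is an identity.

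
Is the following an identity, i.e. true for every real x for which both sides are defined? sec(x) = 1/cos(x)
Yes, this is an identity.

Claim: sec(x) = 1/cos(x).
Reasoning: sec(x) is by definition the reciprocal of cos(x), wherever cos(x) ≠ 0.
So the two sides agree for every real x for which both sides are defined.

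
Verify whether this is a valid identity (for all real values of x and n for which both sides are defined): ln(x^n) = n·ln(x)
Yes, this is an identity.

Claim: ln(x^n) = n·ln(x).
Reasoning: The right side requires x > 0. For x > 0, x^n = (e^(ln x))^n = e^(n·ln x), so taking ln of both sides gives ln(x^n) = n·ln(x).
So the two sides agree for all real values of x and n for which both sides are defined.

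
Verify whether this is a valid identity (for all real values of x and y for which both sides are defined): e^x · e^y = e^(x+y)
Claim: e^x · e^y = e^(x+y).
Reasoning: This is the law of exponents for a common base: multiplying powers adds exponents. E.g. from the series, (Σ x^j/j!)(Σ y^k/k!) = Σ_m (Σ_{j+k=m} x^j y^k/(j!k!)) = Σ_m (x+y)^m/m! by the binomial theorem.
So the two sides agree for all real values of x and y for which both sides are defined.

Conclusion: Yes, this is an identity.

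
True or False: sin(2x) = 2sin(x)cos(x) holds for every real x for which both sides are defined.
Claim: sin(2x) = 2sin(x)cos(x).
Reasoning: Put y = x in the addition formula sin(x+y) = sin(x)cos(y) + cos(x)sin(y): sin(2x) = sin(x)cos(x) + cos(x)sin(x) = 2sin(x)cos(x).
So the two sides agree for every real x for which both sides are defined.

Conclusion: True.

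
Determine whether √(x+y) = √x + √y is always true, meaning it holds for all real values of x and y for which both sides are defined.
Claim: √(x+y) = √x + √y.
Test a specific point where both sides are defined: x = 1/2, y = 3/2.
LHS = √(x+y) ≈ 1.4142
RHS = √x + √y ≈ 1.9319
Since 1.4142 ≠ 1.9319, the equation fails at this point, so it cannot hold for all real values of x and y for which both sides are defined.
Squaring the right side gives x + 2√(xy) + y, not x + y.

Conclusion: No, this is NOT an identity.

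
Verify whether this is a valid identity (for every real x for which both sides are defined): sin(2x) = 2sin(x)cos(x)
Yes, this is an identity.

Claim: sin(2x) = 2sin(x)cos(x).
Reasoning: Put y = x in the addition formula sin(x+y) = sin(x)cos(y) + cos(x)sin(y): sin(2x) = sin(x)cos(x) + cos(x)sin(x) = 2sin(x)cos(x).
So the two sides agree for every real x for which both sides are defined.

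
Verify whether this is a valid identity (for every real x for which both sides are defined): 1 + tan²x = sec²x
Yes, this is an identity.

Claim: 1 + tan²x = sec²x.
Reasoning: Start from sin²x + cos²x = 1 and divide every term by cos²x (allowed wherever tan x and sec x are defined): tan²x + 1 = 1/cos²x = sec²x.
So the two sides agree for every real x for which both sides are defined.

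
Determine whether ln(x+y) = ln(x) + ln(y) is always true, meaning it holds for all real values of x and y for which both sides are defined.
No, this is NOT an identity.

Claim: ln(x+y) = ln(x) + ln(y).
Test a specific point where both sides are defined: x = 1, y = 4.
LHS = ln(x+y) ≈ 1.6094
RHS = ln(x) + ln(y) ≈ 1.3863
Since 1.6094 ≠ 1.3863, the equation fails at this point, so it cannot hold for all real values of x and y for which both sides are defined.
ln(x) + ln(y) = ln(xy), not ln(x+y).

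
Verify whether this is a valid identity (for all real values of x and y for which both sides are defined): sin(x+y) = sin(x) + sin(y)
No, this is NOT an identity.

Claim: sin(x+y) = sin(x) + sin(y).
Test a specific point where both sides are defined: x = π/4, y = -π/3.
LHS = sin(x+y) ≈ -0.2588
RHS = sin(x) + sin(y) ≈ -0.1589
Since -0.2588 ≠ -0.1589, the equation fails at this point, so it cannot hold for all real values of x and y for which both sides are defined.
The correct expansion is sin(x+y) = sin(x)cos(y) + cos(x)sin(y); sine is not additive.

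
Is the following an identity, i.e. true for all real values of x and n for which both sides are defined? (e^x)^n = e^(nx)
Yes, this is an identity.

Claim: (e^x)^n = e^(nx).
Reasoning: e^x is a positive real number, and for a positive base B and real exponent n, B^n = e^(n·ln B). With B = e^x, ln B = x, so (e^x)^n = e^(n·x).
So the two sides agree for all real values of x and n for which both sides are defined.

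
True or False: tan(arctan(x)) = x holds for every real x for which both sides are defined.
True.

Claim: tan(arctan(x)) = x.
Reasoning: For every real x, arctan(x) is by definition the angle in (-π/2, π/2) whose tangent equals x. Taking the tangent of that angle returns x.
So the two sides agree for every real x for which both sides are defined.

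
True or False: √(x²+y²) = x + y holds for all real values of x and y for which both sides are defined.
False.

Claim: √(x²+y²) = x + y.
Test a specific point where both sides are defined: x = 5, y = 2.
LHS = √(x²+y²) ≈ 5.3852
RHS = x + y ≈ 7.0000
Since 5.3852 ≠ 7.0000, the equation fails at this point, so it cannot hold for all real values of x and y for which both sides are defined.
(x+y)² = x² + 2xy + y², not x² + y², so the square root does not split this way.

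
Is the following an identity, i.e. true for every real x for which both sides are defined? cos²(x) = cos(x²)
Claim: cos²(x) = cos(x²).
Test a specific point where both sides are defined: x = 2π/3.
LHS = cos²(x) ≈ 0.2500
RHS = cos(x²) ≈ -0.3202
Since 0.2500 ≠ -0.3202, the equation fails at this point, so it cannot hold for every real x for which both sides are defined.
cos²(x) means (cos x)², squaring the output; cos(x²) squares the input. These are different functions.

Conclusion: No, this is NOT an identity.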